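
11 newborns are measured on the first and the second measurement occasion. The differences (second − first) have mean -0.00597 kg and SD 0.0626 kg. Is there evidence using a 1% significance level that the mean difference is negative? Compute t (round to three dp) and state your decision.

H0: μ_d = 0; H1: μ_d < 0 (paired t-test on the differences, left-tailed).
t = d̄/(s_d/√n) = -0.00597/(0.0626/√11) = -0.316
df = n − 1 = 10
p-value = P(T ≤ -0.316) ≈ 0.379
Since p ≈ 0.379 > α = 0.01, fail to reject H0; the evidence is not statistically significant.

t = -0.316; fail to reject H0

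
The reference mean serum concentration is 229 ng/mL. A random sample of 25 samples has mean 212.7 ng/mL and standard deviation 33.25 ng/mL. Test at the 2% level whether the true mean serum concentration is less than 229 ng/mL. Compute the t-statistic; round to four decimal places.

H0: μ = 229; H1: μ < 229 (one-sample t-test, left-tailed).
t = (x̄ − μ₀)/(s/√n) = (212.7 − 229)/(33.25/√25) = -2.4511
df = n − 1 = 24
p-value = P(T ≤ -2.4511) ≈ 0.011
Since p ≈ 0.011 < α = 0.02, reject H0; the data support H1.

-2.4511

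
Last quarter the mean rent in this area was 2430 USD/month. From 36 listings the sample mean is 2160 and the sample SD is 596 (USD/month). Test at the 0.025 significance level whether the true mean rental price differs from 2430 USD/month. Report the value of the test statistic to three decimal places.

-2.718

H0: μ = 2430; H1: μ ≠ 2430 (one-sample t-test, two-sided).
t = (x̄ − μ₀)/(s/√n) = (2160 − 2430)/(596/√36) = -2.718
df = n − 1 = 35
Two-sided p-value ≈ 0.0101
Since p ≈ 0.0101 < α = 0.025, reject H0; the evidence is statistically significant.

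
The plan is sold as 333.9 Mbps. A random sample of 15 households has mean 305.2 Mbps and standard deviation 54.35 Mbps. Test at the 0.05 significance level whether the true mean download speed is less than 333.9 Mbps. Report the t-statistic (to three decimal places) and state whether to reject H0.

H0: μ = 333.9; H1: μ < 333.9 (one-sample t-test, left-tailed).
t = (x̄ − μ₀)/(s/√n) = (305.2 − 333.9)/(54.35/√15) = -2.045
df = n − 1 = 14
p-value = P(T ≤ -2.045) ≈ 0.030
Since p ≈ 0.030 < α = 0.05, reject H0; the data support H1.

t = -2.045; reject H0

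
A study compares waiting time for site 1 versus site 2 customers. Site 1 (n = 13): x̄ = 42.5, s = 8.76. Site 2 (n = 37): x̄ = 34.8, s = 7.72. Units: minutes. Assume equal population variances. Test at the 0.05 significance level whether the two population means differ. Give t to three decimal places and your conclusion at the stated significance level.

Let group 1 = site 1, group 2 = site 2. H0: μ_1 = μ_2; H1: μ_1 ≠ μ_2 (two-sample pooled-variance t-test, two-sided).
s_p² = [(13−1)·8.76² + (37−1)·7.72²]/(13+37−2) = 63.8832
t = (42.5 − 34.8)/√[63.8832·(1/13 + 1/37)] = 2.988
df = n₁ + n₂ − 2 = 48
Two-sided p-value ≈ 0.0044
Since p ≈ 0.0044 < α = 0.05, reject H0; the evidence is statistically significant.

t = 2.988; reject H0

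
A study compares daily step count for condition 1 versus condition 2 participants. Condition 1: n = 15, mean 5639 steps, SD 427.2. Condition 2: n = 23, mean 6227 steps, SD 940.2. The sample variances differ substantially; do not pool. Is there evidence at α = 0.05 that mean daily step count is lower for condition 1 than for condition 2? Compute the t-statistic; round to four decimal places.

Let group 1 = condition 1, group 2 = condition 2. H0: μ_1 = μ_2; H1: μ_1 < μ_2 (Welch's two-sample t-test, left-tailed).
t = (x̄_1 − x̄_2)/√(s_1²/n_1 + s_2²/n_2) = (5639 − 6227)/√(427.2²/15 + 940.2²/23) = -2.6140
Welch–Satterthwaite df ≈ 32.95
p-value = P(T ≤ -2.6140) ≈ 0.007
Since p ≈ 0.007 < α = 0.05, reject H0; the evidence is statistically significant.

-2.6140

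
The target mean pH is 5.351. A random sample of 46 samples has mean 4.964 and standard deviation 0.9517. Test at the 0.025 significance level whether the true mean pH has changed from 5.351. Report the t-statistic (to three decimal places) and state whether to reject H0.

t = -2.758; reject H0

H0: μ = 5.351; H1: μ ≠ 5.351 (one-sample t-test, two-sided).
t = (x̄ − μ₀)/(s/√n) = (4.964 − 5.351)/(0.9517/√46) = -2.758
df = n − 1 = 45
Two-sided p-value ≈ 0.0084
Since p ≈ 0.0084 < α = 0.025, reject H0; the evidence is statistically significant.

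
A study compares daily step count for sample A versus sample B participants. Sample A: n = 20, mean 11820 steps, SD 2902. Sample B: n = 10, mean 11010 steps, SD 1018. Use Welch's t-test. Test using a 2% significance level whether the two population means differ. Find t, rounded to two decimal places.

Let group 1 = sample A, group 2 = sample B. H0: μ_1 = μ_2; H1: μ_1 ≠ μ_2 (Welch's two-sample t-test, two-sided).
t = (x̄_1 − x̄_2)/√(s_1²/n_1 + s_2²/n_2) = (11820 − 11010)/√(2902²/20 + 1018²/10) = 1.12
Welch–Satterthwaite df ≈ 26.16
Two-sided p-value ≈ 0.2736
Since p ≈ 0.2736 > α = 0.02, fail to reject H0; the data do not provide sufficient evidence against H0.

1.12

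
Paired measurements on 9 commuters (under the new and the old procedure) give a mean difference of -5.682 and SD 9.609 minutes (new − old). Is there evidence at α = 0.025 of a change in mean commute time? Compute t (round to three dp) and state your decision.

H0: μ_d = 0; H1: μ_d ≠ 0 (paired t-test on the differences, two-sided).
t = d̄/(s_d/√n) = -5.682/(9.609/√9) = -1.774
df = n − 1 = 8
Two-sided p-value ≈ 0.1140
Since p ≈ 0.1140 > α = 0.025, fail to reject H0; the data do not provide sufficient evidence against H0.

t = -1.774; fail to reject H0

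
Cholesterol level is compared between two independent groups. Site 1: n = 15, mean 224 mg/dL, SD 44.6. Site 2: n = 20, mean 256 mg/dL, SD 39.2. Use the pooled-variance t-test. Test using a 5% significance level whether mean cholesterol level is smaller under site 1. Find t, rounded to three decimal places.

Let group 1 = site 1, group 2 = site 2. H0: μ_1 = μ_2; H1: μ_1 < μ_2 (two-sample pooled-variance t-test, left-tailed).
s_p² = [(15−1)·44.6² + (20−1)·39.2²]/(15+20−2) = 1728.62
t = (224 − 256)/√[1728.62·(1/15 + 1/20)] = -2.253
df = n₁ + n₂ − 2 = 33
p-value = P(T ≤ -2.253) ≈ 0.0155
Since p ≈ 0.0155 < α = 0.05, reject H0; the evidence is statistically significant.

-2.253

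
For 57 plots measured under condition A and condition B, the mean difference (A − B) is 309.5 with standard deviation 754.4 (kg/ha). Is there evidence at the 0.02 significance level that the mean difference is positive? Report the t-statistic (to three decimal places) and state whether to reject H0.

t = 3.097; reject H0

H0: μ_d = 0; H1: μ_d > 0 (paired t-test on the differences, right-tailed).
t = d̄/(s_d/√n) = 309.5/(754.4/√57) = 3.097
df = n − 1 = 56
p-value = P(T ≥ 3.097) ≈ 0.0015
Since p ≈ 0.0015 < α = 0.02, reject H0; the evidence is statistically significant.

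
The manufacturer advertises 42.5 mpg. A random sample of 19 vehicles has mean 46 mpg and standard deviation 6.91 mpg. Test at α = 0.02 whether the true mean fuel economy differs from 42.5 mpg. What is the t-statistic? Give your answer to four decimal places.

2.2078

H0: μ = 42.5; H1: μ ≠ 42.5 (one-sample t-test, two-sided).
t = (x̄ − μ₀)/(s/√n) = (46 − 42.5)/(6.91/√19) = 2.2078
df = n − 1 = 18
Two-sided p-value ≈ 0.040
Since p ≈ 0.040 > α = 0.02, fail to reject H0; the evidence is not statistically significant.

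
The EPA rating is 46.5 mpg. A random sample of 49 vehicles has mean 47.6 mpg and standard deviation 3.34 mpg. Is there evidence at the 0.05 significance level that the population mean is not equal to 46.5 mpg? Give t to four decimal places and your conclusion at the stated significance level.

H0: μ = 46.5; H1: μ ≠ 46.5 (one-sample t-test, two-sided).
t = (x̄ − μ₀)/(s/√n) = (47.6 − 46.5)/(3.34/√49) = 2.3054
df = n − 1 = 48
Two-sided p-value ≈ 0.0255
Since p ≈ 0.0255 < α = 0.05, reject H0; the evidence is statistically significant.

t = 2.3054; reject H0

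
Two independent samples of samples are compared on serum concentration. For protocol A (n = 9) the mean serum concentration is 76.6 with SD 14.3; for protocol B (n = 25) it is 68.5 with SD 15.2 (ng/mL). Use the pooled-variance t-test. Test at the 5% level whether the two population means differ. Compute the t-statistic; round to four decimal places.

Let group 1 = protocol A, group 2 = protocol B. H0: μ_1 = μ_2; H1: μ_1 ≠ μ_2 (two-sample pooled-variance t-test, two-sided).
s_p² = [(9−1)·14.3² + (25−1)·15.2²]/(9+25−2) = 224.403
t = (76.6 − 68.5)/√[224.403·(1/9 + 1/25)] = 1.3910
df = n₁ + n₂ − 2 = 32
Two-sided p-value ≈ 0.1738
Since p ≈ 0.1738 > α = 0.05, fail to reject H0; the data do not provide sufficient evidence against H0.

1.3910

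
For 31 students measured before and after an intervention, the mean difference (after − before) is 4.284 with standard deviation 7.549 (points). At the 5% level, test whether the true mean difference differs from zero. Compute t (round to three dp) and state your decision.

H0: μ_d = 0; H1: μ_d ≠ 0 (paired t-test on the differences, two-sided).
t = d̄/(s_d/√n) = 4.284/(7.549/√31) = 3.160
df = n − 1 = 30
Two-sided p-value ≈ 0.0036
Since p ≈ 0.0036 < α = 0.05, reject H0; the evidence is statistically significant.

t = 3.160; reject H0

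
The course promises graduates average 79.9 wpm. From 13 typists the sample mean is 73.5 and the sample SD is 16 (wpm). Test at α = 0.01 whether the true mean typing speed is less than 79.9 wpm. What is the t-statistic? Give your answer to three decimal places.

-1.442

H0: μ = 79.9; H1: μ < 79.9 (one-sample t-test, left-tailed).
t = (x̄ − μ₀)/(s/√n) = (73.5 − 79.9)/(16/√13) = -1.442
df = n − 1 = 12
p-value = P(T ≤ -1.442) ≈ 0.0874
Since p ≈ 0.0874 > α = 0.01, fail to reject H0; the evidence is not statistically significant.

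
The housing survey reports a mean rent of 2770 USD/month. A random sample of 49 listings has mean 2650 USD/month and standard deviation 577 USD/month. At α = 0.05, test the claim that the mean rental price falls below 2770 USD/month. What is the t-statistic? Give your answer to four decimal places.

-1.4558

H0: μ = 2770; H1: μ < 2770 (one-sample t-test, left-tailed).
t = (x̄ − μ₀)/(s/√n) = (2650 − 2770)/(577/√49) = -1.4558
df = n − 1 = 48
p-value = P(T ≤ -1.4558) ≈ 0.076
Since p ≈ 0.076 > α = 0.05, fail to reject H0; the evidence is not statistically significant.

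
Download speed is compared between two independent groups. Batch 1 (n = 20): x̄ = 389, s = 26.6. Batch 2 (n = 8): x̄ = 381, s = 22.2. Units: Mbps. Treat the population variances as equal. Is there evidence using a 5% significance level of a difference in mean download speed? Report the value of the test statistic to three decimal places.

Let group 1 = batch 1, group 2 = batch 2. H0: μ_1 = μ_2; H1: μ_1 ≠ μ_2 (two-sample pooled-variance t-test, two-sided).
s_p² = [(20−1)·26.6² + (8−1)·22.2²]/(20+8−2) = 649.751
t = (389 − 381)/√[649.751·(1/20 + 1/8)] = 0.750
df = n₁ + n₂ − 2 = 26
Two-sided p-value ≈ 0.460
Since p ≈ 0.460 > α = 0.05, fail to reject H0; the evidence is not statistically significant.

0.750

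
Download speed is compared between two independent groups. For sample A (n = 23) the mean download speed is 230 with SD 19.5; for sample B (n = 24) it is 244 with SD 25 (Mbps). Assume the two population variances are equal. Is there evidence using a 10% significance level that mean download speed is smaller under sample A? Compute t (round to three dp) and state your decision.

Let group 1 = sample A, group 2 = sample B. H0: μ_1 = μ_2; H1: μ_1 < μ_2 (two-sample pooled-variance t-test, left-tailed).
s_p² = [(23−1)·19.5² + (24−1)·25²]/(23+24−2) = 505.344
t = (230 − 244)/√[505.344·(1/23 + 1/24)] = -2.134
df = n₁ + n₂ − 2 = 45
p-value = P(T ≤ -2.134) ≈ 0.019
Since p ≈ 0.019 < α = 0.1, reject H0; the data support H1.

t = -2.134; reject H0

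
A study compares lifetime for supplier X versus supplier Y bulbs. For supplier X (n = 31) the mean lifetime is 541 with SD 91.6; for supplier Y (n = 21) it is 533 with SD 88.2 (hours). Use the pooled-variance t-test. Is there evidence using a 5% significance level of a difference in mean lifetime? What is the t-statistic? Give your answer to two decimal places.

0.31

Let group 1 = supplier X, group 2 = supplier Y. H0: μ_1 = μ_2; H1: μ_1 ≠ μ_2 (two-sample pooled-variance t-test, two-sided).
s_p² = [(31−1)·91.6² + (21−1)·88.2²]/(31+21−2) = 8146.03
t = (541 − 533)/√[8146.03·(1/31 + 1/21)] = 0.31
df = n₁ + n₂ − 2 = 50
Two-sided p-value ≈ 0.7551
Since p ≈ 0.7551 > α = 0.05, fail to reject H0; the evidence is not statistically significant.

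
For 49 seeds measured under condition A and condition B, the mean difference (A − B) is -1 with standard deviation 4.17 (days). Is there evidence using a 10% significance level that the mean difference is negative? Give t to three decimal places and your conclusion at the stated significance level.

H0: μ_d = 0; H1: μ_d < 0 (paired t-test on the differences, left-tailed).
t = d̄/(s_d/√n) = -1/(4.17/√49) = -1.679
df = n − 1 = 48
p-value = P(T ≤ -1.679) ≈ 0.0499
Since p ≈ 0.0499 < α = 0.1, reject H0; the data support H1.

t = -1.679; reject H0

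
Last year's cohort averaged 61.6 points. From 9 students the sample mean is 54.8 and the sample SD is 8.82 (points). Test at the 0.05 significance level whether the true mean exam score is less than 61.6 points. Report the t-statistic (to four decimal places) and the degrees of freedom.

H0: μ = 61.6; H1: μ < 61.6 (one-sample t-test, left-tailed).
t = (x̄ − μ₀)/(s/√n) = (54.8 − 61.6)/(8.82/√9) = -2.3129
df = n − 1 = 8
p-value = P(T ≤ -2.3129) ≈ 0.0247
Since p ≈ 0.0247 < α = 0.05, reject H0; the evidence is statistically significant.

t = -2.3129, df = 8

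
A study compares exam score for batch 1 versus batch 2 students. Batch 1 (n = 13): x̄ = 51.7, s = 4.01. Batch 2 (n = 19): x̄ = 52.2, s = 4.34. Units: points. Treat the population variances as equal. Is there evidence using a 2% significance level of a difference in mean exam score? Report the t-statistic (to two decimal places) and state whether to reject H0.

t = -0.33; fail to reject H0

Let group 1 = batch 1, group 2 = batch 2. H0: μ_1 = μ_2; H1: μ_1 ≠ μ_2 (two-sample pooled-variance t-test, two-sided).
s_p² = [(13−1)·4.01² + (19−1)·4.34²]/(13+19−2) = 17.7334
t = (51.7 − 52.2)/√[17.7334·(1/13 + 1/19)] = -0.33
df = n₁ + n₂ − 2 = 30
Two-sided p-value ≈ 0.7438
Since p ≈ 0.7438 > α = 0.02, fail to reject H0; the evidence is not statistically significant.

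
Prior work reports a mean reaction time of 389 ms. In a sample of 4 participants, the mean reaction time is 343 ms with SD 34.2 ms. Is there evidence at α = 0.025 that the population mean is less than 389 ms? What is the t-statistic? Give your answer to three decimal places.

H0: μ = 389; H1: μ < 389 (one-sample t-test, left-tailed).
t = (x̄ − μ₀)/(s/√n) = (343 − 389)/(34.2/√4) = -2.690
df = n − 1 = 3
p-value = P(T ≤ -2.690) ≈ 0.037
Since p ≈ 0.037 > α = 0.025, fail to reject H0; the data do not provide sufficient evidence against H0.

-2.690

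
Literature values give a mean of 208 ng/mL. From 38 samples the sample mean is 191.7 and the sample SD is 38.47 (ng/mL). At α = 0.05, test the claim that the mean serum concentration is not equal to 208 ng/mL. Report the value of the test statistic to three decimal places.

-2.612

H0: μ = 208; H1: μ ≠ 208 (one-sample t-test, two-sided).
t = (x̄ − μ₀)/(s/√n) = (191.7 − 208)/(38.47/√38) = -2.612
df = n − 1 = 37
Two-sided p-value ≈ 0.0129
Since p ≈ 0.0129 < α = 0.05, reject H0; the evidence is statistically significant.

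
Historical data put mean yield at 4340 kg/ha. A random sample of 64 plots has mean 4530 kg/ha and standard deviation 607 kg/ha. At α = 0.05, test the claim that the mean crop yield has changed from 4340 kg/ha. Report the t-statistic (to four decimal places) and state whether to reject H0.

H0: μ = 4340; H1: μ ≠ 4340 (one-sample t-test, two-sided).
t = (x̄ − μ₀)/(s/√n) = (4530 − 4340)/(607/√64) = 2.5041
df = n − 1 = 63
Two-sided p-value ≈ 0.015
Since p ≈ 0.015 < α = 0.05, reject H0; the data support H1.

t = 2.5041; reject H0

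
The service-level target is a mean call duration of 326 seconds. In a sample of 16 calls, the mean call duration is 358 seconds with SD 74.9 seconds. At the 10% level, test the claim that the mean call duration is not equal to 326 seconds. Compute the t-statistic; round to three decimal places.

1.709

H0: μ = 326; H1: μ ≠ 326 (one-sample t-test, two-sided).
t = (x̄ − μ₀)/(s/√n) = (358 − 326)/(74.9/√16) = 1.709
df = n − 1 = 15
Two-sided p-value ≈ 0.108
Since p ≈ 0.108 > α = 0.1, fail to reject H0; the data do not provide sufficient evidence against H0.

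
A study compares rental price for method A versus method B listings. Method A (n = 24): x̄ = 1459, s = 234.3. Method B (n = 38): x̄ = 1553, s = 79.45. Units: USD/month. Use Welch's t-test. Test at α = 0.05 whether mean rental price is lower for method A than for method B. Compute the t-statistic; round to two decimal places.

-1.90

Let group 1 = method A, group 2 = method B. H0: μ_1 = μ_2; H1: μ_1 < μ_2 (Welch's two-sample t-test, left-tailed).
t = (x̄_1 − x̄_2)/√(s_1²/n_1 + s_2²/n_2) = (1459 − 1553)/√(234.3²/24 + 79.45²/38) = -1.90
Welch–Satterthwaite df ≈ 26.38
p-value = P(T ≤ -1.90) ≈ 0.0344
Since p ≈ 0.0344 < α = 0.05, reject H0; the evidence is statistically significant.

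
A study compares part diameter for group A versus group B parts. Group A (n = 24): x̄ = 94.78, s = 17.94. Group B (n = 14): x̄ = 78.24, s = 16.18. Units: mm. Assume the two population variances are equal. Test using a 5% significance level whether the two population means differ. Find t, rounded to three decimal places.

2.839

Let group 1 = group A, group 2 = group B. H0: μ_1 = μ_2; H1: μ_1 ≠ μ_2 (two-sample pooled-variance t-test, two-sided).
s_p² = [(24−1)·17.94² + (14−1)·16.18²]/(24+14−2) = 300.158
t = (94.78 − 78.24)/√[300.158·(1/24 + 1/14)] = 2.839
df = n₁ + n₂ − 2 = 36
Two-sided p-value ≈ 0.007
Since p ≈ 0.007 < α = 0.05, reject H0; the data support H1.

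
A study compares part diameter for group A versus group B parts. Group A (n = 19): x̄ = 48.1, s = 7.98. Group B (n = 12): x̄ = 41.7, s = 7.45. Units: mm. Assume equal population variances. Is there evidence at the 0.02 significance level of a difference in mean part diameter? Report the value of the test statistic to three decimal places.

2.230

Let group 1 = group A, group 2 = group B. H0: μ_1 = μ_2; H1: μ_1 ≠ μ_2 (two-sample pooled-variance t-test, two-sided).
s_p² = [(19−1)·7.98² + (12−1)·7.45²]/(19+12−2) = 60.5784
t = (48.1 − 41.7)/√[60.5784·(1/19 + 1/12)] = 2.230
df = n₁ + n₂ − 2 = 29
Two-sided p-value ≈ 0.0336
Since p ≈ 0.0336 > α = 0.02, fail to reject H0; the evidence is not statistically significant.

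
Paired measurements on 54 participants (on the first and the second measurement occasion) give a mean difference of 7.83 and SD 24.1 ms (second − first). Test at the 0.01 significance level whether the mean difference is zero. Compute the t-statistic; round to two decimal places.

2.39

H0: μ_d = 0; H1: μ_d ≠ 0 (paired t-test on the differences, two-sided).
t = d̄/(s_d/√n) = 7.83/(24.1/√54) = 2.39
df = n − 1 = 53
Two-sided p-value ≈ 0.0206
Since p ≈ 0.0206 > α = 0.01, fail to reject H0; the evidence is not statistically significant.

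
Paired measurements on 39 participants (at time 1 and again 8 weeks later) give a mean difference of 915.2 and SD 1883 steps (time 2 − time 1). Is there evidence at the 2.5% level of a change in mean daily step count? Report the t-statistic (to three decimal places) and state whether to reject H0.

H0: μ_d = 0; H1: μ_d ≠ 0 (paired t-test on the differences, two-sided).
t = d̄/(s_d/√n) = 915.2/(1883/√39) = 3.035
df = n − 1 = 38
Two-sided p-value ≈ 0.0043
Since p ≈ 0.0043 < α = 0.025, reject H0; the data support H1.

t = 3.035; reject H0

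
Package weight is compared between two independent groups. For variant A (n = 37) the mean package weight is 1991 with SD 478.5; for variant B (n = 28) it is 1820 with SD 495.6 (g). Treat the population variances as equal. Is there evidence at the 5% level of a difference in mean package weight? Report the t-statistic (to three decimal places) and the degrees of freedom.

t = 1.405, df = 63

Let group 1 = variant A, group 2 = variant B. H0: μ_1 = μ_2; H1: μ_1 ≠ μ_2 (two-sample pooled-variance t-test, two-sided).
s_p² = [(37−1)·478.5² + (28−1)·495.6²]/(37+28−2) = 236101
t = (1991 − 1820)/√[236101·(1/37 + 1/28)] = 1.405
df = n₁ + n₂ − 2 = 63
Two-sided p-value ≈ 0.165
Since p ≈ 0.165 > α = 0.05, fail to reject H0; the evidence is not statistically significant.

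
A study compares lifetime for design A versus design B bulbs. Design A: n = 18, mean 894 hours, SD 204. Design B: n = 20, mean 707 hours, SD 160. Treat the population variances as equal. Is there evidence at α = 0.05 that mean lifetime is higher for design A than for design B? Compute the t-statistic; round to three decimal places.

Let group 1 = design A, group 2 = design B. H0: μ_1 = μ_2; H1: μ_1 > μ_2 (two-sample pooled-variance t-test, right-tailed).
s_p² = [(18−1)·204² + (20−1)·160²]/(18+20−2) = 33163.1
t = (894 − 707)/√[33163.1·(1/18 + 1/20)] = 3.161
df = n₁ + n₂ − 2 = 36
p-value = P(T ≥ 3.161) ≈ 0.0016
Since p ≈ 0.0016 < α = 0.05, reject H0; the evidence is statistically significant.

3.161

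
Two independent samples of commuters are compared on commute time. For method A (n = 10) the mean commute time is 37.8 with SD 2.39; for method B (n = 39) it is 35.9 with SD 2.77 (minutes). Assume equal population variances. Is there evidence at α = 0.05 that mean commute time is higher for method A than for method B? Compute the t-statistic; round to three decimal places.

1.984

Let group 1 = method A, group 2 = method B. H0: μ_1 = μ_2; H1: μ_1 > μ_2 (two-sample pooled-variance t-test, right-tailed).
s_p² = [(10−1)·2.39² + (39−1)·2.77²]/(10+39−2) = 7.29743
t = (37.8 − 35.9)/√[7.29743·(1/10 + 1/39)] = 1.984
df = n₁ + n₂ − 2 = 47
p-value = P(T ≥ 1.984) ≈ 0.0265
Since p ≈ 0.0265 < α = 0.05, reject H0; the evidence is statistically significant.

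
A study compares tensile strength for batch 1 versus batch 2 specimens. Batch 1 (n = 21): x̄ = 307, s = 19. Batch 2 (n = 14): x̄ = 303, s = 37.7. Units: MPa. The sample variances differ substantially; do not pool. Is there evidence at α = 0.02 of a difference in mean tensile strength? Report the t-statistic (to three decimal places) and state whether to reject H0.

t = 0.367; fail to reject H0

Let group 1 = batch 1, group 2 = batch 2. H0: μ_1 = μ_2; H1: μ_1 ≠ μ_2 (Welch's two-sample t-test, two-sided).
t = (x̄_1 − x̄_2)/√(s_1²/n_1 + s_2²/n_2) = (307 − 303)/√(19²/21 + 37.7²/14) = 0.367
Welch–Satterthwaite df ≈ 17.45
Two-sided p-value ≈ 0.718
Since p ≈ 0.718 > α = 0.02, fail to reject H0; the evidence is not statistically significant.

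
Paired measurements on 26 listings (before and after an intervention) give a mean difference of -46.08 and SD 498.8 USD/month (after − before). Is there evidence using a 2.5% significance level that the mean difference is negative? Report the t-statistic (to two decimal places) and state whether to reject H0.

H0: μ_d = 0; H1: μ_d < 0 (paired t-test on the differences, left-tailed).
t = d̄/(s_d/√n) = -46.08/(498.8/√26) = -0.47
df = n − 1 = 25
p-value = P(T ≤ -0.47) ≈ 0.3208
Since p ≈ 0.3208 > α = 0.025, fail to reject H0; the evidence is not statistically significant.

t = -0.47; fail to reject H0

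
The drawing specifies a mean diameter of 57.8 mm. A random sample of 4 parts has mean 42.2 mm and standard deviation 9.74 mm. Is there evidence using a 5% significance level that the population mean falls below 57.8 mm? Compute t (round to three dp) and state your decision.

H0: μ = 57.8; H1: μ < 57.8 (one-sample t-test, left-tailed).
t = (x̄ − μ₀)/(s/√n) = (42.2 − 57.8)/(9.74/√4) = -3.203
df = n − 1 = 3
p-value = P(T ≤ -3.203) ≈ 0.025
Since p ≈ 0.025 < α = 0.05, reject H0; the data support H1.

t = -3.203; reject H0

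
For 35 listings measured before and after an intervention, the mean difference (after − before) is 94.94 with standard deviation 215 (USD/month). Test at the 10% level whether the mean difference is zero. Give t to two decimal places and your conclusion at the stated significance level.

t = 2.61; reject H0

H0: μ_d = 0; H1: μ_d ≠ 0 (paired t-test on the differences, two-sided).
t = d̄/(s_d/√n) = 94.94/(215/√35) = 2.61
df = n − 1 = 34
Two-sided p-value ≈ 0.013
Since p ≈ 0.013 < α = 0.1, reject H0; the evidence is statistically significant.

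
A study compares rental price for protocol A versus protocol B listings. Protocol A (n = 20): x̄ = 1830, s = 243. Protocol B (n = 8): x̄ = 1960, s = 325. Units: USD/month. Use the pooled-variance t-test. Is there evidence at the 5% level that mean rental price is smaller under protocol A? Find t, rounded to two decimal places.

-1.16

Let group 1 = protocol A, group 2 = protocol B. H0: μ_1 = μ_2; H1: μ_1 < μ_2 (two-sample pooled-variance t-test, left-tailed).
s_p² = [(20−1)·243² + (8−1)·325²]/(20+8−2) = 71588.7
t = (1830 − 1960)/√[71588.7·(1/20 + 1/8)] = -1.16
df = n₁ + n₂ − 2 = 26
p-value = P(T ≤ -1.16) ≈ 0.128
Since p ≈ 0.128 > α = 0.05, fail to reject H0; the data do not provide sufficient evidence against H0.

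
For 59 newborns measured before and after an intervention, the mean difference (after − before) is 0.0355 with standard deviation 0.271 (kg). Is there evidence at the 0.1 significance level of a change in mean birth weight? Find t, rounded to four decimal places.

1.0062

H0: μ_d = 0; H1: μ_d ≠ 0 (paired t-test on the differences, two-sided).
t = d̄/(s_d/√n) = 0.0355/(0.271/√59) = 1.0062
df = n − 1 = 58
Two-sided p-value ≈ 0.318
Since p ≈ 0.318 > α = 0.1, fail to reject H0; the evidence is not statistically significant.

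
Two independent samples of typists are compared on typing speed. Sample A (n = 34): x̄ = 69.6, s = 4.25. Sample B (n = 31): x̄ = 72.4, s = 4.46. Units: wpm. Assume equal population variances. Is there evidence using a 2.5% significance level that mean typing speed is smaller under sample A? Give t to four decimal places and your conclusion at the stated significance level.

t = -2.5912; reject H0

Let group 1 = sample A, group 2 = sample B. H0: μ_1 = μ_2; H1: μ_1 < μ_2 (two-sample pooled-variance t-test, left-tailed).
s_p² = [(34−1)·4.25² + (31−1)·4.46²]/(34+31−2) = 18.9335
t = (69.6 − 72.4)/√[18.9335·(1/34 + 1/31)] = -2.5912
df = n₁ + n₂ − 2 = 63
p-value = P(T ≤ -2.5912) ≈ 0.006
Since p ≈ 0.006 < α = 0.025, reject H0; the evidence is statistically significant.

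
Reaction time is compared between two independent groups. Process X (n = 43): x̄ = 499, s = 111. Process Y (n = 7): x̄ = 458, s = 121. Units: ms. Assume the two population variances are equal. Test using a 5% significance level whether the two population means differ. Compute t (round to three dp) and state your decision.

Let group 1 = process X, group 2 = process Y. H0: μ_1 = μ_2; H1: μ_1 ≠ μ_2 (two-sample pooled-variance t-test, two-sided).
s_p² = [(43−1)·111² + (7−1)·121²]/(43+7−2) = 12611
t = (499 − 458)/√[12611·(1/43 + 1/7)] = 0.896
df = n₁ + n₂ − 2 = 48
Two-sided p-value ≈ 0.3748
Since p ≈ 0.3748 > α = 0.05, fail to reject H0; the evidence is not statistically significant.

t = 0.896; fail to reject H0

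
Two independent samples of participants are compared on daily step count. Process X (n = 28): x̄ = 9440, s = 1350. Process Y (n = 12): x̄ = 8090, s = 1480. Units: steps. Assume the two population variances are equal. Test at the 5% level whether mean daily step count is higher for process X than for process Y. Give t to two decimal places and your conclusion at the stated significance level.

t = 2.82; reject H0

Let group 1 = process X, group 2 = process Y. H0: μ_1 = μ_2; H1: μ_1 > μ_2 (two-sample pooled-variance t-test, right-tailed).
s_p² = [(28−1)·1350² + (12−1)·1480²]/(28+12−2) = 1929000
t = (9440 − 8090)/√[1929000·(1/28 + 1/12)] = 2.82
df = n₁ + n₂ − 2 = 38
p-value = P(T ≥ 2.82) ≈ 0.0038
Since p ≈ 0.0038 < α = 0.05, reject H0; the data support H1.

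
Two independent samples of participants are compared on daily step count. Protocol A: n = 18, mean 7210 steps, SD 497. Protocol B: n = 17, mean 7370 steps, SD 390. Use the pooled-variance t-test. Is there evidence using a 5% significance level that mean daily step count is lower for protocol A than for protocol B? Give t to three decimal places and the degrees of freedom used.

t = -1.055, df = 33

Let group 1 = protocol A, group 2 = protocol B. H0: μ_1 = μ_2; H1: μ_1 < μ_2 (two-sample pooled-variance t-test, left-tailed).
s_p² = [(18−1)·497² + (17−1)·390²]/(18+17−2) = 200993
t = (7210 − 7370)/√[200993·(1/18 + 1/17)] = -1.055
df = n₁ + n₂ − 2 = 33
p-value = P(T ≤ -1.055) ≈ 0.1495
Since p ≈ 0.1495 > α = 0.05, fail to reject H0; the evidence is not statistically significant.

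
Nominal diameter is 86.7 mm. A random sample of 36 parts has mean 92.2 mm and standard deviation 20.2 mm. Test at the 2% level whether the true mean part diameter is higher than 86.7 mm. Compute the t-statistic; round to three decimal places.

H0: μ = 86.7; H1: μ > 86.7 (one-sample t-test, right-tailed).
t = (x̄ − μ₀)/(s/√n) = (92.2 − 86.7)/(20.2/√36) = 1.634
df = n − 1 = 35
p-value = P(T ≥ 1.634) ≈ 0.056
Since p ≈ 0.056 > α = 0.02, fail to reject H0; the data do not provide sufficient evidence against H0.

1.634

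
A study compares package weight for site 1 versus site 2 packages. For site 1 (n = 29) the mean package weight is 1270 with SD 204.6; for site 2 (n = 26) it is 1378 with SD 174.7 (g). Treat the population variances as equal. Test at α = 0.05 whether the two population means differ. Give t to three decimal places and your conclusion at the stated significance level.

t = -2.093; reject H0

Let group 1 = site 1, group 2 = site 2. H0: μ_1 = μ_2; H1: μ_1 ≠ μ_2 (two-sample pooled-variance t-test, two-sided).
s_p² = [(29−1)·204.6² + (26−1)·174.7²]/(29+26−2) = 36511.6
t = (1270 − 1378)/√[36511.6·(1/29 + 1/26)] = -2.093
df = n₁ + n₂ − 2 = 53
Two-sided p-value ≈ 0.041
Since p ≈ 0.041 < α = 0.05, reject H0; the evidence is statistically significant.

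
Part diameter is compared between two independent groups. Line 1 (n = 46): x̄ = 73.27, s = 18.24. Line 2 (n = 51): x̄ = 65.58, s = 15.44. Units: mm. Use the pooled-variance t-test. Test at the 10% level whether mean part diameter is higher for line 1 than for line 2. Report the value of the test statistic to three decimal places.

Let group 1 = line 1, group 2 = line 2. H0: μ_1 = μ_2; H1: μ_1 > μ_2 (two-sample pooled-variance t-test, right-tailed).
s_p² = [(46−1)·18.24² + (51−1)·15.44²]/(46+51−2) = 283.064
t = (73.27 − 65.58)/√[283.064·(1/46 + 1/51)] = 2.248
df = n₁ + n₂ − 2 = 95
p-value = P(T ≥ 2.248) ≈ 0.013
Since p ≈ 0.013 < α = 0.1, reject H0; the data support H1.

2.248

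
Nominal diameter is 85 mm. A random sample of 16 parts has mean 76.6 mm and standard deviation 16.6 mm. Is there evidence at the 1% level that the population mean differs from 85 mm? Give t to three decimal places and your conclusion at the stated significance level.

H0: μ = 85; H1: μ ≠ 85 (one-sample t-test, two-sided).
t = (x̄ − μ₀)/(s/√n) = (76.6 − 85)/(16.6/√16) = -2.024
df = n − 1 = 15
Two-sided p-value ≈ 0.0611
Since p ≈ 0.0611 > α = 0.01, fail to reject H0; the evidence is not statistically significant.

t = -2.024; fail to reject H0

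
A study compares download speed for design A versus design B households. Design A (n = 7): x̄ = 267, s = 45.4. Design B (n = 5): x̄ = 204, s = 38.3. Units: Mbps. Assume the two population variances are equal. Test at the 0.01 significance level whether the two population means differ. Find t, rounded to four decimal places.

2.5196

Let group 1 = design A, group 2 = design B. H0: μ_1 = μ_2; H1: μ_1 ≠ μ_2 (two-sample pooled-variance t-test, two-sided).
s_p² = [(7−1)·45.4² + (5−1)·38.3²]/(7+5−2) = 1823.45
t = (267 − 204)/√[1823.45·(1/7 + 1/5)] = 2.5196
df = n₁ + n₂ − 2 = 10
Two-sided p-value ≈ 0.030
Since p ≈ 0.030 > α = 0.01, fail to reject H0; the evidence is not statistically significant.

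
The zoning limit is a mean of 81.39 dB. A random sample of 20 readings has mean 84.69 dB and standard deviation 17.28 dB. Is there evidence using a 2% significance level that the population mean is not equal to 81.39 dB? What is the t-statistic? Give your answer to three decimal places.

H0: μ = 81.39; H1: μ ≠ 81.39 (one-sample t-test, two-sided).
t = (x̄ − μ₀)/(s/√n) = (84.69 − 81.39)/(17.28/√20) = 0.854
df = n − 1 = 19
Two-sided p-value ≈ 0.4037
Since p ≈ 0.4037 > α = 0.02, fail to reject H0; the data do not provide sufficient evidence against H0.

0.854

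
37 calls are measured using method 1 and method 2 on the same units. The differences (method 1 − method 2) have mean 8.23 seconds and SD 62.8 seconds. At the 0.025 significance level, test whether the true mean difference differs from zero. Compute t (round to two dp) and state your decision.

H0: μ_d = 0; H1: μ_d ≠ 0 (paired t-test on the differences, two-sided).
t = d̄/(s_d/√n) = 8.23/(62.8/√37) = 0.80
df = n − 1 = 36
Two-sided p-value ≈ 0.431
Since p ≈ 0.431 > α = 0.025, fail to reject H0; the data do not provide sufficient evidence against H0.

t = 0.80; fail to reject H0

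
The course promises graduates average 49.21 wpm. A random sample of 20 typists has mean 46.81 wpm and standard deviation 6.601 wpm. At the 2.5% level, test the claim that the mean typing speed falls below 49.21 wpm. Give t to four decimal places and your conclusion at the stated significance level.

t = -1.6260; fail to reject H0

H0: μ = 49.21; H1: μ < 49.21 (one-sample t-test, left-tailed).
t = (x̄ − μ₀)/(s/√n) = (46.81 − 49.21)/(6.601/√20) = -1.6260
df = n − 1 = 19
p-value = P(T ≤ -1.6260) ≈ 0.060
Since p ≈ 0.060 > α = 0.025, fail to reject H0; the data do not provide sufficient evidence against H0.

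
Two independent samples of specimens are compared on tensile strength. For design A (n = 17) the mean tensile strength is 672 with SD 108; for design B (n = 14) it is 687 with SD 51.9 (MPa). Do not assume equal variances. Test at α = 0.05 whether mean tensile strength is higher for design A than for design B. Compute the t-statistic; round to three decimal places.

Let group 1 = design A, group 2 = design B. H0: μ_1 = μ_2; H1: μ_1 > μ_2 (Welch's two-sample t-test, right-tailed).
t = (x̄_1 − x̄_2)/√(s_1²/n_1 + s_2²/n_2) = (672 − 687)/√(108²/17 + 51.9²/14) = -0.506
Welch–Satterthwaite df ≈ 23.92
p-value = P(T ≥ -0.506) ≈ 0.691
Since p ≈ 0.691 > α = 0.05, fail to reject H0; the evidence is not statistically significant.

-0.506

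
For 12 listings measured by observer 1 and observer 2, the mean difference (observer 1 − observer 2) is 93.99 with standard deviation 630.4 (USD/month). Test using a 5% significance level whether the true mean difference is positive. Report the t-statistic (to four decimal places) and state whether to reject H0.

H0: μ_d = 0; H1: μ_d > 0 (paired t-test on the differences, right-tailed).
t = d̄/(s_d/√n) = 93.99/(630.4/√12) = 0.5165
df = n − 1 = 11
p-value = P(T ≥ 0.5165) ≈ 0.308
Since p ≈ 0.308 > α = 0.05, fail to reject H0; the evidence is not statistically significant.

t = 0.5165; fail to reject H0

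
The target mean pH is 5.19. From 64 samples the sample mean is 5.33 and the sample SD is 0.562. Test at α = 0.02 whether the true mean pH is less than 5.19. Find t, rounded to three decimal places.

1.993

H0: μ = 5.19; H1: μ < 5.19 (one-sample t-test, left-tailed).
t = (x̄ − μ₀)/(s/√n) = (5.33 − 5.19)/(0.562/√64) = 1.993
df = n − 1 = 63
p-value = P(T ≤ 1.993) ≈ 0.9747
Since p ≈ 0.9747 > α = 0.02, fail to reject H0; the data do not provide sufficient evidence against H0.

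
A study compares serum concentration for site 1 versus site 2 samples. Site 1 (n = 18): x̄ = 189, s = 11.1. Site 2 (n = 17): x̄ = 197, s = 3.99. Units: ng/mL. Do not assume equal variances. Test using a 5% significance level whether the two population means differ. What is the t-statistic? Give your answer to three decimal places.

-2.868

Let group 1 = site 1, group 2 = site 2. H0: μ_1 = μ_2; H1: μ_1 ≠ μ_2 (Welch's two-sample t-test, two-sided).
t = (x̄_1 − x̄_2)/√(s_1²/n_1 + s_2²/n_2) = (189 − 197)/√(11.1²/18 + 3.99²/17) = -2.868
Welch–Satterthwaite df ≈ 21.54
Two-sided p-value ≈ 0.0091
Since p ≈ 0.0091 < α = 0.05, reject H0; the data support H1.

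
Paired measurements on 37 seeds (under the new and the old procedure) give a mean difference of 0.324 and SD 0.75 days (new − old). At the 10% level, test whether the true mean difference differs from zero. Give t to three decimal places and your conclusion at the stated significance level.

H0: μ_d = 0; H1: μ_d ≠ 0 (paired t-test on the differences, two-sided).
t = d̄/(s_d/√n) = 0.324/(0.75/√37) = 2.628
df = n − 1 = 36
Two-sided p-value ≈ 0.013
Since p ≈ 0.013 < α = 0.1, reject H0; the evidence is statistically significant.

t = 2.628; reject H0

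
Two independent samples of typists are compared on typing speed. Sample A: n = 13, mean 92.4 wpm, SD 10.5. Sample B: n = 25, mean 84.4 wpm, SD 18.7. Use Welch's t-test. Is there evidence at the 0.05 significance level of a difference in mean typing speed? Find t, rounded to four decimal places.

1.6877

Let group 1 = sample A, group 2 = sample B. H0: μ_1 = μ_2; H1: μ_1 ≠ μ_2 (Welch's two-sample t-test, two-sided).
t = (x̄_1 − x̄_2)/√(s_1²/n_1 + s_2²/n_2) = (92.4 − 84.4)/√(10.5²/13 + 18.7²/25) = 1.6877
Welch–Satterthwaite df ≈ 35.69
Two-sided p-value ≈ 0.100
Since p ≈ 0.100 > α = 0.05, fail to reject H0; the evidence is not statistically significant.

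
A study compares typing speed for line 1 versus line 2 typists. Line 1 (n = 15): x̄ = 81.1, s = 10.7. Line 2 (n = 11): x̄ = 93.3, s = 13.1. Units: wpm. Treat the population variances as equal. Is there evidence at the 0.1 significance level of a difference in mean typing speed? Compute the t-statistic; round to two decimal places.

Let group 1 = line 1, group 2 = line 2. H0: μ_1 = μ_2; H1: μ_1 ≠ μ_2 (two-sample pooled-variance t-test, two-sided).
s_p² = [(15−1)·10.7² + (11−1)·13.1²]/(15+11−2) = 138.29
t = (81.1 − 93.3)/√[138.29·(1/15 + 1/11)] = -2.61
df = n₁ + n₂ − 2 = 24
Two-sided p-value ≈ 0.015
Since p ≈ 0.015 < α = 0.1, reject H0; the evidence is statistically significant.

-2.61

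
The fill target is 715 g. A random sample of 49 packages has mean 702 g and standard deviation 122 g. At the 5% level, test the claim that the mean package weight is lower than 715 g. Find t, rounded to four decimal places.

H0: μ = 715; H1: μ < 715 (one-sample t-test, left-tailed).
t = (x̄ − μ₀)/(s/√n) = (702 − 715)/(122/√49) = -0.7459
df = n − 1 = 48
p-value = P(T ≤ -0.7459) ≈ 0.230
Since p ≈ 0.230 > α = 0.05, fail to reject H0; the data do not provide sufficient evidence against H0.

-0.7459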